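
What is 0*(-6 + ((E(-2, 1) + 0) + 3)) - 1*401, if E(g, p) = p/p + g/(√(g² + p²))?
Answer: -401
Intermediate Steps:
E(g, p) = 1 + g/√(g² + p²)
0*(-6 + ((E(-2, 1) + 0) + 3)) - 1*401 = 0*(-6 + (((1 - 2/√((-2)² + 1²)) + 0) + 3)) - 1*401 = 0*(-6 + (((1 - 2/√(4 + 1)) + 0) + 3)) - 401 = 0*(-6 + (((1 - 2*√5/5) + 0) + 3)) - 401 = 0*(-6 + ((1 - 2*√5/5) + 3)) - 401 = 0*(-6 + (4 - 2*√5/5)) - 401 = 0*(-2 - 2*√5/5) - 401 = 0 - 401 = -401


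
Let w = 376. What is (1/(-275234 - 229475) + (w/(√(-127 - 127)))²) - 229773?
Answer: -14763676504158/64098043 ≈ -2.3033e+5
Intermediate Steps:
(1/(-275234 - 229475) + (w/(√(-127 - 127)))²) - 229773 = (1/(-275234 - 229475) + (376/(√(-127 - 127)))²) - 229773 = (1/(-504709) + (376/(√(-254)))²) - 229773 = (-1/504709 + (376/((I*√254)))²) - 229773 = (-1/504709 + (376*(-I*√254/254))²) - 229773 = (-1/504709 + (-188*I*√254/127)²) - 229773 = (-1/504709 - 70688/127) - 229773 = -35676869919/64098043 - 229773 = -14763676504158/64098043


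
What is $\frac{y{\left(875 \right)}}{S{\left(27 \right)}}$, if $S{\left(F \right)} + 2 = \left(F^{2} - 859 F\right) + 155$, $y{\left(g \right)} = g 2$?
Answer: $- \frac{1750}{22311} \approx -0.078437$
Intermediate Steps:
$y{\left(g \right)} = 2 g$
$S{\left(F \right)} = 153 + F^{2} - 859 F$ ($S{\left(F \right)} = -2 + \left(\left(F^{2} - 859 F\right) + 155\right) = -2 + \left(155 + F^{2} - 859 F\right) = 153 + F^{2} - 859 F$)
$\frac{y{\left(875 \right)}}{S{\left(27 \right)}} = \frac{2 \cdot 875}{153 + 27^{2} - 23193} = \frac{1750}{153 + 729 - 23193} = \frac{1750}{-22311} = 1750 \left(- \frac{1}{22311}\right) = - \frac{1750}{22311}$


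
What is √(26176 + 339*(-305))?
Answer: I*√77219 ≈ 277.88*I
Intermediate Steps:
√(26176 + 339*(-305)) = √(26176 - 103395) = √(-77219) = I*√77219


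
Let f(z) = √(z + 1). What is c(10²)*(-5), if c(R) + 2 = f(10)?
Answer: 10 - 5*√11 ≈ -6.5831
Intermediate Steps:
f(z) = √(1 + z)
c(R) = -2 + √11 (c(R) = -2 + √(1 + 10) = -2 + √11)
c(10²)*(-5) = (-2 + √11)*(-5) = 10 - 5*√11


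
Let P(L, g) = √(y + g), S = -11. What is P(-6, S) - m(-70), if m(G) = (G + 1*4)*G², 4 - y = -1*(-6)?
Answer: 323400 + I*√13 ≈ 3.234e+5 + 3.6056*I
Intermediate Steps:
y = -2 (y = 4 - (-1)*(-6) = 4 - 1*6 = 4 - 6 = -2)
P(L, g) = √(-2 + g)
m(G) = G²*(4 + G) (m(G) = (G + 4)*G² = (4 + G)*G² = G²*(4 + G))
P(-6, S) - m(-70) = √(-2 - 11) - (-70)²*(4 - 70) = √(-13) - 4900*(-66) = I*√13 - 1*(-323400) = I*√13 + 323400 = 323400 + I*√13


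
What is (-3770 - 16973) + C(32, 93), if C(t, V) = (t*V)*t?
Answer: 74489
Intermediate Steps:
C(t, V) = V*t² (C(t, V) = (V*t)*t = V*t²)
(-3770 - 16973) + C(32, 93) = (-3770 - 16973) + 93*32² = -20743 + 93*1024 = -20743 + 95232 = 74489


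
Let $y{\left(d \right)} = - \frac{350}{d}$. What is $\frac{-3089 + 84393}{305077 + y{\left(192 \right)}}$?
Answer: $\frac{7805184}{29287217} \approx 0.2665$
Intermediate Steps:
$\frac{-3089 + 84393}{305077 + y{\left(192 \right)}} = \frac{-3089 + 84393}{305077 - \frac{350}{192}} = \frac{81304}{305077 - \frac{175}{96}} = \frac{81304}{\frac{29287217}{96}} = 81304 \cdot \frac{96}{29287217} = \frac{7805184}{29287217}$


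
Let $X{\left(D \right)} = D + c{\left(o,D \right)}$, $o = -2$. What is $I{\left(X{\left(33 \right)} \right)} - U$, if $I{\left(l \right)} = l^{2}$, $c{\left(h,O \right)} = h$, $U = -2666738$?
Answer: $2667699$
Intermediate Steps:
$X{\left(D \right)} = -2 + D$ ($X{\left(D \right)} = D - 2 = -2 + D$)
$I{\left(X{\left(33 \right)} \right)} - U = \left(-2 + 33\right)^{2} - -2666738 = 31^{2} + 2666738 = 961 + 2666738 = 2667699$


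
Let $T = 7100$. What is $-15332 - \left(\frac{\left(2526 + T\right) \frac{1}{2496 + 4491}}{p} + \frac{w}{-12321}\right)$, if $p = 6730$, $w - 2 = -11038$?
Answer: $- \frac{1480555534574671}{96560724285} \approx -15333.0$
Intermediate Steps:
$w = -11036$ ($w = 2 - 11038 = -11036$)
$-15332 - \left(\frac{\left(2526 + T\right) \frac{1}{2496 + 4491}}{p} + \frac{w}{-12321}\right) = -15332 - \left(\frac{\left(2526 + 7100\right) \frac{1}{2496 + 4491}}{6730} - \frac{11036}{-12321}\right) = -15332 - \left(\frac{9626}{6987} \cdot \frac{1}{6730} - - \frac{11036}{12321}\right) = -15332 - \left(9626 \cdot \frac{1}{6987} \cdot \frac{1}{6730} + \frac{11036}{12321}\right) = -15332 - \left(\frac{9626}{6987} \cdot \frac{1}{6730} + \frac{11036}{12321}\right) = -15332 - \left(\frac{4813}{23511255} + \frac{11036}{12321}\right) = -15332 - \frac{86509837051}{96560724285} = - \frac{1480555534574671}{96560724285}$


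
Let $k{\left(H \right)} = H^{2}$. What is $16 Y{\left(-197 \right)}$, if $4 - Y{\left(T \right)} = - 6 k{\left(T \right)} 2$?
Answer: $7451392$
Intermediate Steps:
$Y{\left(T \right)} = 4 + 12 T^{2}$ ($Y{\left(T \right)} = 4 - - 6 T^{2} \cdot 2 = 4 - - 12 T^{2} = 4 + 12 T^{2}$)
$16 Y{\left(-197 \right)} = 16 \left(4 + 12 \left(-197\right)^{2}\right) = 16 \left(4 + 12 \cdot 38809\right) = 16 \left(4 + 465708\right) = 16 \cdot 465712 = 7451392$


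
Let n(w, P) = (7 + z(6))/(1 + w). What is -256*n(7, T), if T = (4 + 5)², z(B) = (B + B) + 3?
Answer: -704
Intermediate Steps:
z(B) = 3 + 2*B (z(B) = 2*B + 3 = 3 + 2*B)
T = 81 (T = 9² = 81)
n(w, P) = 22/(1 + w) (n(w, P) = (7 + (3 + 2*6))/(1 + w) = (7 + (3 + 12))/(1 + w) = (7 + 15)/(1 + w) = 22/(1 + w))
-256*n(7, T) = -5632/(1 + 7) = -5632/8 = -256*11/4 = -704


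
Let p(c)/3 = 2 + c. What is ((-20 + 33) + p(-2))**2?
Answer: 169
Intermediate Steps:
p(c) = 6 + 3*c (p(c) = 3*(2 + c) = 6 + 3*c)
((-20 + 33) + p(-2))**2 = ((-20 + 33) + (6 + 3*(-2)))**2 = (13 + (6 - 6))**2 = (13 + 0)**2 = 13**2 = 169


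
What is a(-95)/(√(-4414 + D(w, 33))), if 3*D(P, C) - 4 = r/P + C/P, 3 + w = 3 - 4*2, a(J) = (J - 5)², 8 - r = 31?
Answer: -20000*I*√158871/52957 ≈ -150.53*I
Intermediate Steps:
r = -23 (r = 8 - 1*31 = 8 - 31 = -23)
a(J) = (-5 + J)²
w = -8 (w = -3 + (3 - 4*2) = -3 + (3 - 8) = -3 - 5 = -8)
D(P, C) = 4/3 - 23/(3*P) + C/(3*P) (D(P, C) = 4/3 + (-23/P + C/P)/3 = 4/3 + (-23/(3*P) + C/(3*P)) = 4/3 - 23/(3*P) + C/(3*P))
a(-95)/(√(-4414 + D(w, 33))) = (-5 - 95)²/(√(-4414 + (⅓)*(-23 + 33 + 4*(-8))/(-8))) = (-100)²/(√(-4414 + (⅓)*(-⅛)*(-23 + 33 - 32))) = 10000/(√(-4414 + (⅓)*(-⅛)*(-22))) = 10000/(√(-4414 + 11/12)) = 10000/(√(-52957/12)) = 10000/((I*√158871/6)) = 10000*(-2*I*√158871/52957) = -20000*I*√158871/52957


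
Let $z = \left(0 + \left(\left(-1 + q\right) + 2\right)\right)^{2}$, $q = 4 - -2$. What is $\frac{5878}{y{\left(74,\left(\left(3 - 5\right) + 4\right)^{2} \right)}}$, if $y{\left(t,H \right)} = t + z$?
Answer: $\frac{5878}{123} \approx 47.789$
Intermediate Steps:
$q = 6$ ($q = 4 + 2 = 6$)
$z = 49$ ($z = \left(0 + \left(\left(-1 + 6\right) + 2\right)\right)^{2} = \left(0 + \left(5 + 2\right)\right)^{2} = \left(0 + 7\right)^{2} = 7^{2} = 49$)
$y{\left(t,H \right)} = 49 + t$ ($y{\left(t,H \right)} = t + 49 = 49 + t$)
$\frac{5878}{y{\left(74,\left(\left(3 - 5\right) + 4\right)^{2} \right)}} = \frac{5878}{49 + 74} = \frac{5878}{123}$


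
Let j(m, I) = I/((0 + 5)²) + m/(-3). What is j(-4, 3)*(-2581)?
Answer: -281329/75 ≈ -3751.1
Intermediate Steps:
j(m, I) = -m/3 + I/25 (j(m, I) = I/(5²) + m*(-⅓) = I/25 - m/3 = -m/3 + I/25)
j(-4, 3)*(-2581) = (-⅓*(-4) + (1/25)*3)*(-2581) = (4/3 + 3/25)*(-2581) = (109/75)*(-2581) = -281329/75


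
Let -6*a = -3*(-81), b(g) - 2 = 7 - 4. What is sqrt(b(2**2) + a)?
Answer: I*sqrt(142)/2 ≈ 5.9582*I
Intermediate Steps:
b(g) = 5 (b(g) = 2 + (7 - 4) = 2 + 3 = 5)
a = -81/2 (a = -(-1)*(-81)/2 = -1/6*243 = -81/2 ≈ -40.500)
sqrt(b(2**2) + a) = sqrt(5 - 81/2) = sqrt(-71/2) = I*sqrt(142)/2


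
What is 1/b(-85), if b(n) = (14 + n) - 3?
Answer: -1/74 ≈ -0.013514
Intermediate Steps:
b(n) = 11 + n
1/b(-85) = 1/(11 - 85) = 1/(-74) = -1/74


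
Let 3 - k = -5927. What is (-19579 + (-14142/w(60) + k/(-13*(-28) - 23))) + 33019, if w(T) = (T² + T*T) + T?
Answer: 504713633/37510 ≈ 13455.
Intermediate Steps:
k = 5930 (k = 3 - 1*(-5927) = 3 + 5927 = 5930)
w(T) = T + 2*T² (w(T) = (T² + T²) + T = 2*T² + T = T + 2*T²)
(-19579 + (-14142/w(60) + k/(-13*(-28) - 23))) + 33019 = (-19579 + (-14142*1/(60*(1 + 2*60)) + 5930/(-13*(-28) - 23))) + 33019 = (-19579 + (-14142*1/(60*(1 + 120)) + 5930/(364 - 23))) + 33019 = (-19579 + (-14142/(60*121) + 5930/341)) + 33019 = (-19579 + (-14142/7260 + 5930*(1/341))) + 33019 = (-19579 + (-14142*1/7260 + 5930/341)) + 33019 = (-19579 + (-2357/1210 + 5930/341)) + 33019 = (-19579 + 579233/37510) + 33019 = -733829057/37510 + 33019 = 504713633/37510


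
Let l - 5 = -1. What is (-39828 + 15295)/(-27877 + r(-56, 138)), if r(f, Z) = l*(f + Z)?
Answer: 24533/27549 ≈ 0.89052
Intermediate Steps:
l = 4 (l = 5 - 1 = 4)
r(f, Z) = 4*Z + 4*f (r(f, Z) = 4*(f + Z) = 4*(Z + f) = 4*Z + 4*f)
(-39828 + 15295)/(-27877 + r(-56, 138)) = (-39828 + 15295)/(-27877 + (4*138 + 4*(-56))) = -24533/(-27877 + (552 - 224)) = -24533/(-27877 + 328) = -24533/(-27549) = -24533*(-1/27549) = 24533/27549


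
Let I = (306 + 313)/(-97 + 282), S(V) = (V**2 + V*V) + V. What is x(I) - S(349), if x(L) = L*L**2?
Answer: -1544369073716/6331625 ≈ -2.4391e+5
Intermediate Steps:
S(V) = V + 2*V**2 (S(V) = (V**2 + V**2) + V = 2*V**2 + V = V + 2*V**2)
I = 619/185 ≈ 3.3459
x(L) = L**3
x(I) - S(349) = (619/185)**3 - 349*(1 + 2*349) = 237176659/6331625 - 349*(1 + 698) = 237176659/6331625 - 349*699 = 237176659/6331625 - 1*243951 = 237176659/6331625 - 243951 = -1544369073716/6331625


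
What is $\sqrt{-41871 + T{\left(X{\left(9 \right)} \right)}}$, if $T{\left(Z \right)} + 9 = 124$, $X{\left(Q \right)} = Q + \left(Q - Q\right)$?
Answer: $2 i \sqrt{10439} \approx 204.34 i$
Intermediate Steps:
$X{\left(Q \right)} = Q$ ($X{\left(Q \right)} = Q + 0 = Q$)
$T{\left(Z \right)} = 115$ ($T{\left(Z \right)} = -9 + 124 = 115$)
$\sqrt{-41871 + T{\left(X{\left(9 \right)} \right)}} = \sqrt{-41871 + 115} = \sqrt{-41756} = 2 i \sqrt{10439}$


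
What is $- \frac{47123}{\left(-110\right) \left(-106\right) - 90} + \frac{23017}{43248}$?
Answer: $- \frac{885834407}{250189680} \approx -3.5406$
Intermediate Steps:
$- \frac{47123}{\left(-110\right) \left(-106\right) - 90} + \frac{23017}{43248} = - \frac{47123}{11660 - 90} + 23017 \cdot \frac{1}{43248} = - \frac{47123}{11570} + \frac{23017}{43248} = - \frac{885834407}{250189680}$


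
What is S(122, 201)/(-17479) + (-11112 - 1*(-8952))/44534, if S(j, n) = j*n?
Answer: -80701242/55600699 ≈ -1.4514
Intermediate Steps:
S(122, 201)/(-17479) + (-11112 - 1*(-8952))/44534 = (122*201)/(-17479) + (-11112 - 1*(-8952))/44534 = 24522*(-1/17479) + (-11112 + 8952)*(1/44534) = -24522/17479 - 2160*1/44534 = -24522/17479 - 1080/22267 = -80701242/55600699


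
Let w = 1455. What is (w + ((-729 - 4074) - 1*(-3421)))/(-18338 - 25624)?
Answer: -73/43962 ≈ -0.0016605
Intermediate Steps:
(w + ((-729 - 4074) - 1*(-3421)))/(-18338 - 25624) = (1455 + ((-729 - 4074) - 1*(-3421)))/(-18338 - 25624) = (1455 + (-4803 + 3421))/(-43962) = (1455 - 1382)*(-1/43962) = 73*(-1/43962) = -73/43962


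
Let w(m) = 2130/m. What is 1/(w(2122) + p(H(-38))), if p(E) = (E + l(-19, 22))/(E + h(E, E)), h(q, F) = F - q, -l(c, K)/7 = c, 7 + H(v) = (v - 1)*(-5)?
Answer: 199468/540801 ≈ 0.36884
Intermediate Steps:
H(v) = -2 - 5*v (H(v) = -7 + (v - 1)*(-5) = -7 + (-1 + v)*(-5) = -7 + (5 - 5*v) = -2 - 5*v)
l(c, K) = -7*c
p(E) = (133 + E)/E (p(E) = (E - 7*(-19))/(E + (E - E)) = (E + 133)/(E + 0) = (133 + E)/E)
1/(w(2122) + p(H(-38))) = 1/(2130/2122 + (133 + (-2 - 5*(-38)))/(-2 - 5*(-38))) = 1/(2130*(1/2122) + (133 + (-2 + 190))/(-2 + 190)) = 1/(1065/1061 + (133 + 188)/188) = 1/(1065/1061 + (1/188)*321) = 1/(1065/1061 + 321/188) = 1/(540801/199468) = 199468/540801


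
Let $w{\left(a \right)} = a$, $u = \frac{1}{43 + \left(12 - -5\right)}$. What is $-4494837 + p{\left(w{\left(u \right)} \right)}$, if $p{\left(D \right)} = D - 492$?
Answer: $- \frac{269719739}{60} \approx -4.4953 \cdot 10^{6}$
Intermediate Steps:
$u = \frac{1}{60}$ ($u = \frac{1}{43 + \left(12 + 5\right)} = \frac{1}{43 + 17} = \frac{1}{60} \approx 0.016667$)
$p{\left(D \right)} = -492 + D$
$-4494837 + p{\left(w{\left(u \right)} \right)} = -4494837 + \left(-492 + \frac{1}{60}\right) = -4494837 - \frac{29519}{60} = - \frac{269719739}{60}$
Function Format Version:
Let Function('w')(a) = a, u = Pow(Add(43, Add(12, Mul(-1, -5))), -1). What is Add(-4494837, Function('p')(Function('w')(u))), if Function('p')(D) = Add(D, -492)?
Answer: Rational(-269719739, 60) ≈ -4.4953e+6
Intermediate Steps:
u = Rational(1, 60) (u = Pow(Add(43, Add(12, 5)), -1) = Pow(Add(43, 17), -1) = Pow(60, -1) = Rational(1, 60) ≈ 0.016667)
Function('p')(D) = Add(-492, D)
Add(-4494837, Function('p')(Function('w')(u))) = Add(-4494837, Add(-492, Rational(1, 60))) = Add(-4494837, Rational(-29519, 60)) = Rational(-269719739, 60)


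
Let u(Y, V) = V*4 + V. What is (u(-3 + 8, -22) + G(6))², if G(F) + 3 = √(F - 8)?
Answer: (113 - I*√2)² ≈ 12767.0 - 319.61*I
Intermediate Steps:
u(Y, V) = 5*V (u(Y, V) = 4*V + V = 5*V)
G(F) = -3 + √(-8 + F) (G(F) = -3 + √(F - 8) = -3 + √(-8 + F))
(u(-3 + 8, -22) + G(6))² = (5*(-22) + (-3 + √(-8 + 6)))² = (-110 + (-3 + √(-2)))² = (-110 + (-3 + I*√2))² = (-113 + I*√2)²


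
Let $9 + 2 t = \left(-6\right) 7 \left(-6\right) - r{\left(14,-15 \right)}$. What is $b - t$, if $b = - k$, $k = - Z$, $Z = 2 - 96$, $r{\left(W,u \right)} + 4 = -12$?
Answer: $- \frac{447}{2} \approx -223.5$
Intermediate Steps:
$r{\left(W,u \right)} = -16$ ($r{\left(W,u \right)} = -4 - 12 = -16$)
$Z = -94$ ($Z = 2 - 96 = -94$)
$t = \frac{259}{2}$ ($t = - \frac{9}{2} + \frac{\left(-6\right) 7 \left(-6\right) - -16}{2} = - \frac{9}{2} + \frac{\left(-42\right) \left(-6\right) + 16}{2} = - \frac{9}{2} + \frac{252 + 16}{2} = - \frac{9}{2} + \frac{1}{2} \cdot 268 = - \frac{9}{2} + 134 = \frac{259}{2} \approx 129.5$)
$k = 94$ ($k = \left(-1\right) \left(-94\right) = 94$)
$b = -94$ ($b = \left(-1\right) 94 = -94$)
$b - t = -94 - \frac{259}{2} = - \frac{447}{2}$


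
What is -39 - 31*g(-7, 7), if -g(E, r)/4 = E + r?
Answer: -39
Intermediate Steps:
g(E, r) = -4*E - 4*r (g(E, r) = -4*(E + r) = -4*E - 4*r)
-39 - 31*g(-7, 7) = -39 - 31*(-4*(-7) - 4*7) = -39 - 31*(28 - 28) = -39 - 31*0 = -39 + 0 = -39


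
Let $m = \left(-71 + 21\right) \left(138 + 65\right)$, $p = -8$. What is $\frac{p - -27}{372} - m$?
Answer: $\frac{3775819}{372} \approx 10150.0$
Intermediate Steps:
$m = -10150$ ($m = \left(-50\right) 203 = -10150$)
$\frac{p - -27}{372} - m = \frac{-8 - -27}{372} - -10150 = \left(-8 + 27\right) \frac{1}{372} + 10150 = 19 \cdot \frac{1}{372} + 10150 = \frac{19}{372} + 10150 = \frac{3775819}{372}$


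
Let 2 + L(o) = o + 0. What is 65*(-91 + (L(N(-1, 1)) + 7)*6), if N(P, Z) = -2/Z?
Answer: -4745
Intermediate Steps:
L(o) = -2 + o (L(o) = -2 + (o + 0) = -2 + o)
65*(-91 + (L(N(-1, 1)) + 7)*6) = 65*(-91 + ((-2 - 2/1) + 7)*6) = 65*(-91 + ((-2 - 2*1) + 7)*6) = 65*(-91 + ((-2 - 2) + 7)*6) = 65*(-91 + (-4 + 7)*6) = 65*(-91 + 3*6) = 65*(-91 + 18) = 65*(-73) = -4745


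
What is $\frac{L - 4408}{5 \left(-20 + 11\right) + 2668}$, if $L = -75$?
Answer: $- \frac{4483}{2623} \approx -1.7091$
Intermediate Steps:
$\frac{L - 4408}{5 \left(-20 + 11\right) + 2668} = \frac{-75 - 4408}{5 \left(-20 + 11\right) + 2668} = - \frac{4483}{5 \left(-9\right) + 2668} = - \frac{4483}{-45 + 2668} = - \frac{4483}{2623}$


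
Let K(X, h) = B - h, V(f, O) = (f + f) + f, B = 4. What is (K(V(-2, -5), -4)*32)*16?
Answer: 4096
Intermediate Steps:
V(f, O) = 3*f (V(f, O) = 2*f + f = 3*f)
K(X, h) = 4 - h
(K(V(-2, -5), -4)*32)*16 = ((4 - 1*(-4))*32)*16 = ((4 + 4)*32)*16 = (8*32)*16 = 256*16 = 4096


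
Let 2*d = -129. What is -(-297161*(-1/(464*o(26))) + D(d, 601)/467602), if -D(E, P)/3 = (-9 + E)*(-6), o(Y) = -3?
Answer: 69477459769/325450992 ≈ 213.48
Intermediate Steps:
d = -129/2 (d = (½)*(-129) = -129/2 ≈ -64.500)
D(E, P) = -162 + 18*E (D(E, P) = -3*(-9 + E)*(-6) = -3*(54 - 6*E) = -162 + 18*E)
-(-297161*(-1/(464*o(26))) + D(d, 601)/467602) = -(-297161/((-464*(-3))) + (-162 + 18*(-129/2))/467602) = -(-297161/1392 + (-162 - 1161)*(1/467602)) = -(-297161*1/1392 - 1323*1/467602) = -(-297161/1392 - 1323/467602) = -1*(-69477459769/325450992) = 69477459769/325450992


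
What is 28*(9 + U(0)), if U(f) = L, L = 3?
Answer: 336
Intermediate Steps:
U(f) = 3
28*(9 + U(0)) = 28*(9 + 3) = 28*12 = 336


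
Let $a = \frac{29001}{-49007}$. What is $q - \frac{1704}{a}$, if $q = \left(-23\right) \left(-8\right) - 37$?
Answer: $\frac{4179575}{1381} \approx 3026.5$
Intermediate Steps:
$a = - \frac{4143}{7001}$ ($a = 29001 \left(- \frac{1}{49007}\right) = - \frac{4143}{7001} \approx -0.59177$)
$q = 147$ ($q = 184 - 37 = 147$)
$q - \frac{1704}{a} = 147 - \frac{1704}{- \frac{4143}{7001}} = 147 - 1704 \left(- \frac{7001}{4143}\right) = 147 - - \frac{3976568}{1381} = 147 + \frac{3976568}{1381} = \frac{4179575}{1381}$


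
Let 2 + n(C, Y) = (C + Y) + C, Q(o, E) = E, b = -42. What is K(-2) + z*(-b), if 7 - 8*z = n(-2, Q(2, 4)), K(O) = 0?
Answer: 189/4 ≈ 47.250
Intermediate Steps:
n(C, Y) = -2 + Y + 2*C (n(C, Y) = -2 + ((C + Y) + C) = -2 + (Y + 2*C) = -2 + Y + 2*C)
z = 9/8 (z = 7/8 - (-2 + 4 + 2*(-2))/8 = 7/8 - (-2 + 4 - 4)/8 = 7/8 - ⅛*(-2) = 7/8 + ¼ = 9/8 ≈ 1.1250)
K(-2) + z*(-b) = 0 + 9*(-1*(-42))/8 = 0 + (9/8)*42 = 0 + 189/4 = 189/4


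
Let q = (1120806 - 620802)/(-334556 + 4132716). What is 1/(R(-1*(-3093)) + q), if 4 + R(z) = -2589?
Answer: -949540/2462032219 ≈ -0.00038567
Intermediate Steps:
q = 125001/949540 (q = 500004/3798160 = 500004*(1/3798160) = 125001/949540 ≈ 0.13164)
R(z) = -2593 (R(z) = -4 - 2589 = -2593)
1/(R(-1*(-3093)) + q) = 1/(-2593 + 125001/949540) = 1/(-2462032219/949540) = -949540/2462032219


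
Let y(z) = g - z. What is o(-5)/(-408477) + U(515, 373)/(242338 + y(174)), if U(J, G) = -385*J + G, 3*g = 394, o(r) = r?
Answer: -121255805666/148458106311 ≈ -0.81677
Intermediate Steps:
g = 394/3 (g = (⅓)*394 = 394/3 ≈ 131.33)
y(z) = 394/3 - z
U(J, G) = G - 385*J
o(-5)/(-408477) + U(515, 373)/(242338 + y(174)) = -5/(-408477) + (373 - 385*515)/(242338 + (394/3 - 1*174)) = -5*(-1/408477) + (373 - 198275)/(242338 + (394/3 - 174)) = 5/408477 - 197902/(242338 - 128/3) = 5/408477 - 197902/726886/3 = 5/408477 - 197902*3/726886 = 5/408477 - 296853/363443 = -121255805666/148458106311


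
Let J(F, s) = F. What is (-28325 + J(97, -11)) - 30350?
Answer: -58578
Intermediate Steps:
(-28325 + J(97, -11)) - 30350 = (-28325 + 97) - 30350 = -28228 - 30350 = -58578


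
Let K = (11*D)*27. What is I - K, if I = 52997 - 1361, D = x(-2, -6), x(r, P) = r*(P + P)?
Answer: 44508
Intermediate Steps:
x(r, P) = 2*P*r (x(r, P) = r*(2*P) = 2*P*r)
D = 24 (D = 2*(-6)*(-2) = 24)
K = 7128 (K = (11*24)*27 = 264*27 = 7128)
I = 51636
I - K = 51636 - 1*7128 = 51636 - 7128 = 44508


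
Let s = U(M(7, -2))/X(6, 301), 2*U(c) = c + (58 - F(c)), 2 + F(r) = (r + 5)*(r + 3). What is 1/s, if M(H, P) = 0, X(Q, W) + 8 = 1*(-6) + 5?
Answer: -2/5 ≈ -0.40000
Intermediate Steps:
F(r) = -2 + (3 + r)*(5 + r) (F(r) = -2 + (r + 5)*(r + 3) = -2 + (5 + r)*(3 + r) = -2 + (3 + r)*(5 + r))
X(Q, W) = -9 (X(Q, W) = -8 + (1*(-6) + 5) = -8 + (-6 + 5) = -8 - 1 = -9)
U(c) = 45/2 - 7*c/2 - c**2/2 (U(c) = (c + (58 - (13 + c**2 + 8*c)))/2 = (c + (58 + (-13 - c**2 - 8*c)))/2 = (c + (45 - c**2 - 8*c))/2 = (45 - c**2 - 7*c)/2 = 45/2 - 7*c/2 - c**2/2)
s = -5/2 (s = (45/2 - 7/2*0 - 1/2*0**2)/(-9) = (45/2 + 0 - 1/2*0)*(-1/9) = (45/2 + 0 + 0)*(-1/9) = (45/2)*(-1/9) = -5/2 ≈ -2.5000)
1/s = 1/(-5/2) = -2/5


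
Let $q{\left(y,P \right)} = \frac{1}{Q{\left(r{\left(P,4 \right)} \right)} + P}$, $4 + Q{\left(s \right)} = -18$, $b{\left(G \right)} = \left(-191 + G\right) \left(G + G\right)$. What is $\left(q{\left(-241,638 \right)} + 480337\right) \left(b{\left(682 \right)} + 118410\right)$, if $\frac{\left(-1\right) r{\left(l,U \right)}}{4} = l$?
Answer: $\frac{116599536110731}{308} \approx 3.7857 \cdot 10^{11}$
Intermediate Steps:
$r{\left(l,U \right)} = - 4 l$
$b{\left(G \right)} = 2 G \left(-191 + G\right)$ ($b{\left(G \right)} = \left(-191 + G\right) 2 G = 2 G \left(-191 + G\right)$)
$Q{\left(s \right)} = -22$ ($Q{\left(s \right)} = -4 - 18 = -22$)
$q{\left(y,P \right)} = \frac{1}{-22 + P}$
$\left(q{\left(-241,638 \right)} + 480337\right) \left(b{\left(682 \right)} + 118410\right) = \left(\frac{1}{-22 + 638} + 480337\right) \left(2 \cdot 682 \left(-191 + 682\right) + 118410\right) = \left(\frac{1}{616} + 480337\right) \left(2 \cdot 682 \cdot 491 + 118410\right) = \left(\frac{1}{616} + 480337\right) \left(669724 + 118410\right) = \frac{295887593}{616} \cdot 788134 = \frac{116599536110731}{308}$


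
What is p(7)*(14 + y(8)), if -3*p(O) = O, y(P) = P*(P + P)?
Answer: -994/3 ≈ -331.33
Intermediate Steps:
y(P) = 2*P**2 (y(P) = P*(2*P) = 2*P**2)
p(O) = -O/3
p(7)*(14 + y(8)) = (-1/3*7)*(14 + 2*8**2) = -7*(14 + 2*64)/3 = -7*(14 + 128)/3 = -7/3*142 = -994/3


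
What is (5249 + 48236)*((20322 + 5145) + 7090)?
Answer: 1741311145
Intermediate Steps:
(5249 + 48236)*((20322 + 5145) + 7090) = 53485*(25467 + 7090) = 53485*32557 = 1741311145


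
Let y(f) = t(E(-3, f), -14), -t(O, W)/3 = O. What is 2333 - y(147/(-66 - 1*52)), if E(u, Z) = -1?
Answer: 2330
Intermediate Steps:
t(O, W) = -3*O
y(f) = 3 (y(f) = -3*(-1) = 3)
2333 - y(147/(-66 - 1*52)) = 2333 - 1*3 = 2333 - 3 = 2330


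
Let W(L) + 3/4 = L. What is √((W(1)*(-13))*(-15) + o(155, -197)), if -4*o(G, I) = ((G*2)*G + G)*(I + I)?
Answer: √18992965/2 ≈ 2179.0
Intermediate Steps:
o(G, I) = -I*(G + 2*G²)/2 (o(G, I) = -((G*2)*G + G)*(I + I)/4 = -((2*G)*G + G)*2*I/4 = -(2*G² + G)*2*I/4 = -(G + 2*G²)*2*I/4 = -I*(G + 2*G²)/2)
W(L) = -¾ + L
√((W(1)*(-13))*(-15) + o(155, -197)) = √(((-¾ + 1)*(-13))*(-15) - ½*155*(-197)*(1 + 2*155)) = √(((¼)*(-13))*(-15) - ½*155*(-197)*(1 + 310)) = √(-13/4*(-15) - ½*155*(-197)*311) = √(195/4 + 9496385/2) = √(18992965/4) = √18992965/2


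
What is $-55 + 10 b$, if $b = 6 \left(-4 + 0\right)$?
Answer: $-295$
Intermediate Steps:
$b = -24$ ($b = 6 \left(-4\right) = -24$)
$-55 + 10 b = -55 + 10 \left(-24\right) = -55 - 240 = -295$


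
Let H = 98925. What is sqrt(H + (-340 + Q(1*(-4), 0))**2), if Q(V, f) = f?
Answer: 5*sqrt(8581) ≈ 463.17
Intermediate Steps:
sqrt(H + (-340 + Q(1*(-4), 0))**2) = sqrt(98925 + (-340 + 0)**2) = sqrt(98925 + (-340)**2) = sqrt(98925 + 115600) = sqrt(214525) = 5*sqrt(8581)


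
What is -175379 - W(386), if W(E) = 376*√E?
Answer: -175379 - 376*√386 ≈ -1.8277e+5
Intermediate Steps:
-175379 - W(386) = -175379 - 376*√386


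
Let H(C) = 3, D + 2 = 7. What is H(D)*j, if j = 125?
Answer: 375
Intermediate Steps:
D = 5 (D = -2 + 7 = 5)
H(D)*j = 3*125 = 375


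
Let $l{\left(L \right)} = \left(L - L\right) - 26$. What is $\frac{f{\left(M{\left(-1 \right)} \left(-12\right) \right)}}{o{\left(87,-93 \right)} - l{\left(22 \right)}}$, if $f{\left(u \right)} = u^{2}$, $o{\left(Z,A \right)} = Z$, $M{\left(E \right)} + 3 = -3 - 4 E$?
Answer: $\frac{576}{113} \approx 5.0973$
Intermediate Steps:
$M{\left(E \right)} = -6 - 4 E$ ($M{\left(E \right)} = -3 - \left(3 + 4 E\right) = -6 - 4 E$)
$l{\left(L \right)} = -26$ ($l{\left(L \right)} = 0 - 26 = -26$)
$\frac{f{\left(M{\left(-1 \right)} \left(-12\right) \right)}}{o{\left(87,-93 \right)} - l{\left(22 \right)}} = \frac{\left(\left(-6 - -4\right) \left(-12\right)\right)^{2}}{87 - -26} = \frac{\left(\left(-6 + 4\right) \left(-12\right)\right)^{2}}{87 + 26} = \frac{\left(\left(-2\right) \left(-12\right)\right)^{2}}{113} = 24^{2} \cdot \frac{1}{113} = 576 \cdot \frac{1}{113} = \frac{576}{113}$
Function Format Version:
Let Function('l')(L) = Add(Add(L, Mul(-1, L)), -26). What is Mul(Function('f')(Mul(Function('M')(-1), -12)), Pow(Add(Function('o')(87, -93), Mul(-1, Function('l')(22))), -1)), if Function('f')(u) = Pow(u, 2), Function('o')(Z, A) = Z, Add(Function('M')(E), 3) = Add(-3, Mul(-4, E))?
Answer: Rational(576, 113) ≈ 5.0973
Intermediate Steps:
Function('M')(E) = Add(-6, Mul(-4, E)) (Function('M')(E) = Add(-3, Add(-3, Mul(-4, E))) = Add(-6, Mul(-4, E)))
Function('l')(L) = -26 (Function('l')(L) = Add(0, -26) = -26)
Mul(Function('f')(Mul(Function('M')(-1), -12)), Pow(Add(Function('o')(87, -93), Mul(-1, Function('l')(22))), -1)) = Mul(Pow(Mul(Add(-6, Mul(-4, -1)), -12), 2), Pow(Add(87, Mul(-1, -26)), -1)) = Mul(Pow(Mul(Add(-6, 4), -12), 2), Pow(Add(87, 26), -1)) = Mul(Pow(Mul(-2, -12), 2), Pow(113, -1)) = Mul(Pow(24, 2), Rational(1, 113)) = Mul(576, Rational(1, 113)) = Rational(576, 113)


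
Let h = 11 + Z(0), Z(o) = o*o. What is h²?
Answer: 121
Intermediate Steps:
Z(o) = o²
h = 11 (h = 11 + 0² = 11 + 0 = 11)
h² = 11² = 121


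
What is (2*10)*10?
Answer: 200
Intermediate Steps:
(2*10)*10 = 20*10 = 200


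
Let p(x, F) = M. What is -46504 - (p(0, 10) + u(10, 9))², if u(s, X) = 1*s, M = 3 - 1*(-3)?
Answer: -46760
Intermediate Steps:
M = 6 (M = 3 + 3 = 6)
p(x, F) = 6
u(s, X) = s
-46504 - (p(0, 10) + u(10, 9))² = -46504 - (6 + 10)² = -46504 - 1*16² = -46504 - 1*256 = -46504 - 256 = -46760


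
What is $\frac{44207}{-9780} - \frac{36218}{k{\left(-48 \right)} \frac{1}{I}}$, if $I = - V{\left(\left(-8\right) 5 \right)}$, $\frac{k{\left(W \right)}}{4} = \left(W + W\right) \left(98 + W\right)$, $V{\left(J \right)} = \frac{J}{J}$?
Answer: $- \frac{3341629}{521600} \approx -6.4065$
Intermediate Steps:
$V{\left(J \right)} = 1$
$k{\left(W \right)} = 8 W \left(98 + W\right)$ ($k{\left(W \right)} = 4 \left(W + W\right) \left(98 + W\right) = 4 \cdot 2 W \left(98 + W\right) = 8 W \left(98 + W\right)$)
$I = -1$ ($I = \left(-1\right) 1 = -1$)
$\frac{44207}{-9780} - \frac{36218}{k{\left(-48 \right)} \frac{1}{I}} = \frac{44207}{-9780} - \frac{36218}{8 \left(-48\right) \left(98 - 48\right) \frac{1}{-1}} = 44207 \left(- \frac{1}{9780}\right) - \frac{36218}{8 \left(-48\right) 50 \left(-1\right)} = - \frac{44207}{9780} - \frac{36218}{\left(-19200\right) \left(-1\right)} = - \frac{44207}{9780} - \frac{36218}{19200} = - \frac{44207}{9780} - \frac{18109}{9600} = - \frac{3341629}{521600}$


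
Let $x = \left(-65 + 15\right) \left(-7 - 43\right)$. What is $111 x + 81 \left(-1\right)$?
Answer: $277419$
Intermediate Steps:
$x = 2500$ ($x = \left(-50\right) \left(-50\right) = 2500$)
$111 x + 81 \left(-1\right) = 111 \cdot 2500 + 81 \left(-1\right) = 277500 - 81 = 277419$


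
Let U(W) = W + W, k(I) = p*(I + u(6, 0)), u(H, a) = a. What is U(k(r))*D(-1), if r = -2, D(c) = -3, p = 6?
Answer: 72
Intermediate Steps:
k(I) = 6*I (k(I) = 6*(I + 0) = 6*I)
U(W) = 2*W
U(k(r))*D(-1) = (2*(6*(-2)))*(-3) = (2*(-12))*(-3) = -24*(-3) = 72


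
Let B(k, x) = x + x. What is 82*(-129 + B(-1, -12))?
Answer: -12546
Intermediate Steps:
B(k, x) = 2*x
82*(-129 + B(-1, -12)) = 82*(-129 + 2*(-12)) = 82*(-129 - 24) = 82*(-153) = -12546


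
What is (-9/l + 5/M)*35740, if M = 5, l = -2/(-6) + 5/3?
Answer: -125090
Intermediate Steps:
l = 2 (l = -2*(-⅙) + 5*(⅓) = ⅓ + 5/3 = 2)
(-9/l + 5/M)*35740 = (-9/2 + 5/5)*35740 = (-9*½ + 5*(⅕))*35740 = (-9/2 + 1)*35740 = -7/2*35740 = -125090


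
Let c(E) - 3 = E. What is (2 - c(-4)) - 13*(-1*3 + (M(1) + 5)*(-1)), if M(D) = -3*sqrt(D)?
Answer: 68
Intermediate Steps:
c(E) = 3 + E
(2 - c(-4)) - 13*(-1*3 + (M(1) + 5)*(-1)) = (2 - (3 - 4)) - 13*(-1*3 + (-3*sqrt(1) + 5)*(-1)) = (2 - 1*(-1)) - 13*(-3 + (-3*1 + 5)*(-1)) = (2 + 1) - 13*(-3 + (-3 + 5)*(-1)) = 3 - 13*(-3 + 2*(-1)) = 3 - 13*(-3 - 2) = 3 - 13*(-5) = 3 + 65 = 68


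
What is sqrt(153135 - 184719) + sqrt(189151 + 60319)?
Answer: sqrt(249470) + 4*I*sqrt(1974) ≈ 499.47 + 177.72*I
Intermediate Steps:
sqrt(153135 - 184719) + sqrt(189151 + 60319) = sqrt(-31584) + sqrt(249470) = 4*I*sqrt(1974) + sqrt(249470) = sqrt(249470) + 4*I*sqrt(1974)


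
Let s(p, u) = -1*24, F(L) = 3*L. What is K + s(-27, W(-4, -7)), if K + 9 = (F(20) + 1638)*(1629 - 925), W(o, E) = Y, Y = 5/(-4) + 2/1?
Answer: 1195359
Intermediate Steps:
Y = ¾ (Y = 5*(-¼) + 2*1 = -5/4 + 2 = ¾ ≈ 0.75000)
W(o, E) = ¾
s(p, u) = -24
K = 1195383 (K = -9 + (3*20 + 1638)*(1629 - 925) = -9 + (60 + 1638)*704 = -9 + 1698*704 = -9 + 1195392 = 1195383)
K + s(-27, W(-4, -7)) = 1195383 - 24 = 1195359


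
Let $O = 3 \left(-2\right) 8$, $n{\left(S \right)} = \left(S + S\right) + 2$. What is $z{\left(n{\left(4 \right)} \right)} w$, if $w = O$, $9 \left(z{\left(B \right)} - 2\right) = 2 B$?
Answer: $- \frac{608}{3} \approx -202.67$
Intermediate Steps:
$n{\left(S \right)} = 2 + 2 S$ ($n{\left(S \right)} = 2 S + 2 = 2 + 2 S$)
$z{\left(B \right)} = 2 + \frac{2 B}{9}$
$O = -48$ ($O = \left(-6\right) 8 = -48$)
$w = -48$
$z{\left(n{\left(4 \right)} \right)} w = \left(2 + \frac{2 \left(2 + 2 \cdot 4\right)}{9}\right) \left(-48\right) = \left(2 + \frac{2 \left(2 + 8\right)}{9}\right) \left(-48\right) = \left(2 + \frac{2}{9} \cdot 10\right) \left(-48\right) = \left(2 + \frac{20}{9}\right) \left(-48\right) = \frac{38}{9} \left(-48\right) = - \frac{608}{3}$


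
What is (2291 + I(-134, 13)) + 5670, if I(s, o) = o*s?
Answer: 6219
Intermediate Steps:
(2291 + I(-134, 13)) + 5670 = (2291 + 13*(-134)) + 5670 = (2291 - 1742) + 5670 = 549 + 5670 = 6219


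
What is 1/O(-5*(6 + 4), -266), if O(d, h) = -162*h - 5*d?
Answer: 1/43342 ≈ 2.3072e-5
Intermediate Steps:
1/O(-5*(6 + 4), -266) = 1/(-162*(-266) - (-25)*(6 + 4)) = 1/(43092 - (-25)*10) = 1/(43092 - 5*(-50)) = 1/(43092 + 250) = 1/43342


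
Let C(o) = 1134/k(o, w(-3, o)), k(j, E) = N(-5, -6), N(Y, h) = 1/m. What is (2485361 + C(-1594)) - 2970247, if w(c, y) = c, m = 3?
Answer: -481484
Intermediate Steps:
N(Y, h) = 1/3
k(j, E) = 1/3
C(o) = 3402 (C(o) = 1134/(1/3) = 1134*3 = 3402)
(2485361 + C(-1594)) - 2970247 = (2485361 + 3402) - 2970247 = 2488763 - 2970247 = -481484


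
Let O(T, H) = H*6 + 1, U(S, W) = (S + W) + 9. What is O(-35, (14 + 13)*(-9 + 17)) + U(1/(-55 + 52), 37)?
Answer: 4028/3 ≈ 1342.7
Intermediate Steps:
U(S, W) = 9 + S + W
O(T, H) = 1 + 6*H (O(T, H) = 6*H + 1 = 1 + 6*H)
O(-35, (14 + 13)*(-9 + 17)) + U(1/(-55 + 52), 37) = (1 + 6*((14 + 13)*(-9 + 17))) + (9 + 1/(-55 + 52) + 37) = (1 + 6*(27*8)) + (9 + 1/(-3) + 37) = (1 + 6*216) + (9 - 1/3 + 37) = (1 + 1296) + 137/3 = 1297 + 137/3 = 4028/3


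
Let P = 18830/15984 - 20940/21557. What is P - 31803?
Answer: -5479097943157/172283544 ≈ -31803.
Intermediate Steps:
P = 35606675/172283544 (P = 18830*(1/15984) - 20940*1/21557 = 9415/7992 - 20940/21557 = 35606675/172283544 ≈ 0.20667)
P - 31803 = 35606675/172283544 - 31803 = -5479097943157/172283544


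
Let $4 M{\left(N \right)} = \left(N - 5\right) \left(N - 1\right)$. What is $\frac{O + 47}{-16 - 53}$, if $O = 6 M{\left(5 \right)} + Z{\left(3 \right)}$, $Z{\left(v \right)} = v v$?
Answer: $- \frac{56}{69} \approx -0.81159$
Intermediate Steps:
$M{\left(N \right)} = \frac{\left(-1 + N\right) \left(-5 + N\right)}{4}$ ($M{\left(N \right)} = \frac{\left(N - 5\right) \left(N - 1\right)}{4} = \frac{\left(-5 + N\right) \left(-1 + N\right)}{4} = \frac{\left(-1 + N\right) \left(-5 + N\right)}{4}$)
$Z{\left(v \right)} = v^{2}$
$O = 9$ ($O = 6 \left(\frac{5}{4} - \frac{15}{2} + \frac{5^{2}}{4}\right) + 3^{2} = 6 \left(\frac{5}{4} - \frac{15}{2} + \frac{1}{4} \cdot 25\right) + 9 = 6 \left(\frac{5}{4} - \frac{15}{2} + \frac{25}{4}\right) + 9 = 6 \cdot 0 + 9 = 0 + 9 = 9$)
$\frac{O + 47}{-16 - 53} = \frac{9 + 47}{-16 - 53} = \frac{56}{-16 - 53} = \frac{56}{-69} = 56 \left(- \frac{1}{69}\right) = - \frac{56}{69}$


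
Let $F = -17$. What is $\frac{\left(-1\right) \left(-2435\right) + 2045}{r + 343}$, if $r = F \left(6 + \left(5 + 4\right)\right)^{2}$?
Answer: $- \frac{2240}{1741} \approx -1.2866$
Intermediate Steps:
$r = -3825$ ($r = - 17 \left(6 + \left(5 + 4\right)\right)^{2} = - 17 \left(6 + 9\right)^{2} = - 17 \cdot 15^{2} = \left(-17\right) 225 = -3825$)
$\frac{\left(-1\right) \left(-2435\right) + 2045}{r + 343} = \frac{\left(-1\right) \left(-2435\right) + 2045}{-3825 + 343} = \frac{2435 + 2045}{-3482} = 4480 \left(- \frac{1}{3482}\right) = - \frac{2240}{1741}$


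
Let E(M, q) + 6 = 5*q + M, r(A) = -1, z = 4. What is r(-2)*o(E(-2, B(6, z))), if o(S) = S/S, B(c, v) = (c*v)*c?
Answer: -1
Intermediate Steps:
B(c, v) = v*c²
E(M, q) = -6 + M + 5*q (E(M, q) = -6 + (5*q + M) = -6 + (M + 5*q) = -6 + M + 5*q)
o(S) = 1
r(-2)*o(E(-2, B(6, z))) = -1*1 = -1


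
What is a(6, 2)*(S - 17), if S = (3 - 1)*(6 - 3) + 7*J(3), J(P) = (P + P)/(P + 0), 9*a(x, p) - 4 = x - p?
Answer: 8/3 ≈ 2.6667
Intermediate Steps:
a(x, p) = 4/9 - p/9 + x/9 (a(x, p) = 4/9 + (x - p)/9 = 4/9 + (-p/9 + x/9) = 4/9 - p/9 + x/9)
J(P) = 2 (J(P) = (2*P)/P = 2)
S = 20 (S = (3 - 1)*(6 - 3) + 7*2 = 2*3 + 14 = 6 + 14 = 20)
a(6, 2)*(S - 17) = (4/9 - 1/9*2 + (1/9)*6)*(20 - 17) = (4/9 - 2/9 + 2/3)*3 = (8/9)*3 = 8/3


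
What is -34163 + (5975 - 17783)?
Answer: -45971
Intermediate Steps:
-34163 + (5975 - 17783) = -34163 - 11808 = -45971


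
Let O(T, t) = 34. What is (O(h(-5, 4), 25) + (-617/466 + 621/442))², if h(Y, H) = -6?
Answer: 3079779304900/2651529049 ≈ 1161.5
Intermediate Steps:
(O(h(-5, 4), 25) + (-617/466 + 621/442))² = (34 + (-617/466 + 621/442))² = (34 + 4168/51493)² = (1754930/51493)² = 3079779304900/2651529049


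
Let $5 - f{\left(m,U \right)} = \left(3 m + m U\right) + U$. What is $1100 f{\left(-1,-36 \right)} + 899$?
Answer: $9699$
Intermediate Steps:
$f{\left(m,U \right)} = 5 - U - 3 m - U m$ ($f{\left(m,U \right)} = 5 - \left(\left(3 m + m U\right) + U\right) = 5 - \left(\left(3 m + U m\right) + U\right) = 5 - \left(U + 3 m + U m\right) = 5 - U - 3 m - U m$)
$1100 f{\left(-1,-36 \right)} + 899 = 1100 \left(5 - -36 - -3 - \left(-36\right) \left(-1\right)\right) + 899 = 1100 \left(5 + 36 + 3 - 36\right) + 899 = 1100 \cdot 8 + 899 = 8800 + 899 = 9699$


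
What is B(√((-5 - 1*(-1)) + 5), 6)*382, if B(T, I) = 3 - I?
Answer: -1146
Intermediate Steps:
B(√((-5 - 1*(-1)) + 5), 6)*382 = (3 - 1*6)*382 = (3 - 6)*382 = -3*382 = -1146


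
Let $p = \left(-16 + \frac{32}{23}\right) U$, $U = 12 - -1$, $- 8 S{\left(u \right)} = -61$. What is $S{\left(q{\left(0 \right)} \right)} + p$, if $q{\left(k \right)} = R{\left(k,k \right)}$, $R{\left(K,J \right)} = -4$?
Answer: $- \frac{33541}{184} \approx -182.29$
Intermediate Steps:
$q{\left(k \right)} = -4$
$S{\left(u \right)} = \frac{61}{8}$ ($S{\left(u \right)} = \left(- \frac{1}{8}\right) \left(-61\right) = \frac{61}{8}$)
$U = 13$ ($U = 12 + 1 = 13$)
$p = - \frac{4368}{23}$ ($p = \left(-16 + \frac{32}{23}\right) 13 = \left(- \frac{336}{23}\right) 13 = - \frac{4368}{23} \approx -189.91$)
$S{\left(q{\left(0 \right)} \right)} + p = \frac{61}{8} - \frac{4368}{23} = - \frac{33541}{184}$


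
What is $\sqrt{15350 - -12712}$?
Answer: $3 \sqrt{3118} \approx 167.52$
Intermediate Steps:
$\sqrt{15350 - -12712} = \sqrt{15350 + 12712} = \sqrt{28062} = 3 \sqrt{3118}$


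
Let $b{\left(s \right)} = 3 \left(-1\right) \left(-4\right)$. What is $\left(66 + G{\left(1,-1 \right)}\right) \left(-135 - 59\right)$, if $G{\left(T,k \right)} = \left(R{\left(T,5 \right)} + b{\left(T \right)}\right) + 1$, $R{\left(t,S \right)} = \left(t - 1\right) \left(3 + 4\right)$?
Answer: $-15326$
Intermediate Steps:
$b{\left(s \right)} = 12$ ($b{\left(s \right)} = \left(-3\right) \left(-4\right) = 12$)
$R{\left(t,S \right)} = -7 + 7 t$ ($R{\left(t,S \right)} = \left(-1 + t\right) 7 = -7 + 7 t$)
$G{\left(T,k \right)} = 6 + 7 T$ ($G{\left(T,k \right)} = \left(\left(-7 + 7 T\right) + 12\right) + 1 = \left(5 + 7 T\right) + 1 = 6 + 7 T$)
$\left(66 + G{\left(1,-1 \right)}\right) \left(-135 - 59\right) = \left(66 + \left(6 + 7 \cdot 1\right)\right) \left(-135 - 59\right) = \left(66 + \left(6 + 7\right)\right) \left(-194\right) = \left(66 + 13\right) \left(-194\right) = 79 \left(-194\right) = -15326$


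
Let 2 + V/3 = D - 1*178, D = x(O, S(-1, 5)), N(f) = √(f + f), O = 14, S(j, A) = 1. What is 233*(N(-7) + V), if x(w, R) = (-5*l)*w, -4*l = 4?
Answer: -76890 + 233*I*√14 ≈ -76890.0 + 871.81*I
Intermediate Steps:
l = -1 (l = -¼*4 = -1)
x(w, R) = 5*w (x(w, R) = (-5*(-1))*w = 5*w)
N(f) = √2*√f (N(f) = √(2*f) = √2*√f)
D = 70 (D = 5*14 = 70)
V = -330 (V = -6 + 3*(70 - 1*178) = -6 + 3*(70 - 178) = -6 + 3*(-108) = -6 - 324 = -330)
233*(N(-7) + V) = 233*(√2*√(-7) - 330) = 233*(√2*(I*√7) - 330) = 233*(I*√14 - 330) = 233*(-330 + I*√14) = -76890 + 233*I*√14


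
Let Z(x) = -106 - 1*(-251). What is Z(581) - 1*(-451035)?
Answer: 451180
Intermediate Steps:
Z(x) = 145 (Z(x) = -106 + 251 = 145)
Z(581) - 1*(-451035) = 145 - 1*(-451035) = 145 + 451035 = 451180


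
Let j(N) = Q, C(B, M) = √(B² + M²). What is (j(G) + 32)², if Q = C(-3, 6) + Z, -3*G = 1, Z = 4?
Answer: 1341 + 216*√5 ≈ 1824.0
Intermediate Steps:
G = -⅓ (G = -⅓*1 = -⅓ ≈ -0.33333)
Q = 4 + 3*√5 (Q = √((-3)² + 6²) + 4 = √(9 + 36) + 4 = √45 + 4 = 3*√5 + 4 = 4 + 3*√5 ≈ 10.708)
j(N) = 4 + 3*√5
(j(G) + 32)² = ((4 + 3*√5) + 32)² = (36 + 3*√5)²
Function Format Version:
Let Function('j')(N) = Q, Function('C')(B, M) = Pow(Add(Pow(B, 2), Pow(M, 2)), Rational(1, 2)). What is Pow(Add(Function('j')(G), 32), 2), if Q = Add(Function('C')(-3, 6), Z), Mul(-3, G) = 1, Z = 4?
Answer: Add(1341, Mul(216, Pow(5, Rational(1, 2)))) ≈ 1824.0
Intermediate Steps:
G = Rational(-1, 3) (G = Mul(Rational(-1, 3), 1) = Rational(-1, 3) ≈ -0.33333)
Q = Add(4, Mul(3, Pow(5, Rational(1, 2)))) (Q = Add(Pow(Add(Pow(-3, 2), Pow(6, 2)), Rational(1, 2)), 4) = Add(Pow(Add(9, 36), Rational(1, 2)), 4) = Add(Pow(45, Rational(1, 2)), 4) = Add(Mul(3, Pow(5, Rational(1, 2))), 4) = Add(4, Mul(3, Pow(5, Rational(1, 2)))) ≈ 10.708)
Function('j')(N) = Add(4, Mul(3, Pow(5, Rational(1, 2))))
Pow(Add(Function('j')(G), 32), 2) = Pow(Add(Add(4, Mul(3, Pow(5, Rational(1, 2)))), 32), 2) = Pow(Add(36, Mul(3, Pow(5, Rational(1, 2)))), 2)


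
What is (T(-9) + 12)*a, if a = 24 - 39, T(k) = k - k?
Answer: -180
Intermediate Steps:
T(k) = 0
a = -15
(T(-9) + 12)*a = (0 + 12)*(-15) = 12*(-15) = -180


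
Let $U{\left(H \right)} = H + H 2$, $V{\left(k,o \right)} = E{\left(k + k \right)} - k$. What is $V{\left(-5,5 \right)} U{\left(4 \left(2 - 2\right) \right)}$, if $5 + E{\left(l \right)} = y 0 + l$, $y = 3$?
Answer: $0$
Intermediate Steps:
$E{\left(l \right)} = -5 + l$ ($E{\left(l \right)} = -5 + \left(3 \cdot 0 + l\right) = -5 + \left(0 + l\right) = -5 + l$)
$V{\left(k,o \right)} = -5 + k$ ($V{\left(k,o \right)} = \left(-5 + \left(k + k\right)\right) - k = \left(-5 + 2 k\right) - k = -5 + k$)
$U{\left(H \right)} = 3 H$ ($U{\left(H \right)} = H + 2 H = 3 H$)
$V{\left(-5,5 \right)} U{\left(4 \left(2 - 2\right) \right)} = \left(-5 - 5\right) 3 \cdot 4 \left(2 - 2\right) = - 10 \cdot 3 \cdot 4 \cdot 0 = - 10 \cdot 3 \cdot 0 = \left(-10\right) 0 = 0$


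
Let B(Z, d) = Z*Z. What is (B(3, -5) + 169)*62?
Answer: 11036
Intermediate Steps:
B(Z, d) = Z**2
(B(3, -5) + 169)*62 = (3**2 + 169)*62 = (9 + 169)*62 = 178*62 = 11036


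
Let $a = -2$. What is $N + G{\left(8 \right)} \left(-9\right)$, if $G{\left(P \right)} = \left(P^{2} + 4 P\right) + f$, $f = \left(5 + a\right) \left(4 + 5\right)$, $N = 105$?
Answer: $-1002$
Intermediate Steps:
$f = 27$ ($f = \left(5 - 2\right) \left(4 + 5\right) = 3 \cdot 9 = 27$)
$G{\left(P \right)} = 27 + P^{2} + 4 P$ ($G{\left(P \right)} = \left(P^{2} + 4 P\right) + 27 = 27 + P^{2} + 4 P$)
$N + G{\left(8 \right)} \left(-9\right) = 105 + \left(27 + 8^{2} + 4 \cdot 8\right) \left(-9\right) = 105 + \left(27 + 64 + 32\right) \left(-9\right) = 105 + 123 \left(-9\right) = 105 - 1107 = -1002$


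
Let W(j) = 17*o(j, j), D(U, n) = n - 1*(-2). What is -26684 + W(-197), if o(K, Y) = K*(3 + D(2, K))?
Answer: 616324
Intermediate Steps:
D(U, n) = 2 + n (D(U, n) = n + 2 = 2 + n)
o(K, Y) = K*(5 + K) (o(K, Y) = K*(3 + (2 + K)) = K*(5 + K))
W(j) = 17*j*(5 + j) (W(j) = 17*(j*(5 + j)) = 17*j*(5 + j))
-26684 + W(-197) = -26684 + 17*(-197)*(5 - 197) = -26684 + 17*(-197)*(-192) = -26684 + 643008 = 616324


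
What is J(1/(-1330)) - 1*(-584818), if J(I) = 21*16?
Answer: 585154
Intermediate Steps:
J(I) = 336
J(1/(-1330)) - 1*(-584818) = 336 - 1*(-584818) = 336 + 584818 = 585154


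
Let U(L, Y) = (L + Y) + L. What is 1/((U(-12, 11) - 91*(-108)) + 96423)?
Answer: 1/106238 ≈ 9.4128e-6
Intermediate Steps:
U(L, Y) = Y + 2*L
1/((U(-12, 11) - 91*(-108)) + 96423) = 1/(((11 + 2*(-12)) - 91*(-108)) + 96423) = 1/(((11 - 24) + 9828) + 96423) = 1/((-13 + 9828) + 96423) = 1/(9815 + 96423) = 1/106238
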